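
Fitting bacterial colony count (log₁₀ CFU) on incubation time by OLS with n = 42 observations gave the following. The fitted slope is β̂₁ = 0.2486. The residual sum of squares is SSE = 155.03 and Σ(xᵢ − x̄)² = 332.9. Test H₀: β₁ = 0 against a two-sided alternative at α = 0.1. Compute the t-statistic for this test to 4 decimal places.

MSE = SSE/(n − 2) = 155.03/40 = 3.87575.
SE(β̂₁) = √(MSE/Sₓₓ) = √(3.87575/332.9) = 0.1079.
t = 0.2486 / 0.1079 = 2.3040.
df = n − 2 = 40.
Two-sided p ≈ 0.0265, which is < 0.1, so reject H₀.
There is evidence that incubation time is associated with bacterial colony count.

t = 2.3040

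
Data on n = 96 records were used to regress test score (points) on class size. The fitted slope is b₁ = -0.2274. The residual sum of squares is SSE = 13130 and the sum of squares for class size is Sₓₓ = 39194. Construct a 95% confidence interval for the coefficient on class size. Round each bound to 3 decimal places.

MSE = SSE/(n − 2) = 13130/94 = 139.681.
SE(b₁) = √(MSE/Sₓₓ) = √(139.681/39194) = 0.0596978.
df = n − 2 = 94.
t* = t_{0.025, 94} = 1.985523.
Margin = t* × SE = 1.985523 × 0.0596978 = 0.11853.
CI: -0.2274 ± 0.11853 → (-0.346, -0.109).
With 95% confidence, each one-unit increase in class size is associated with a change of between -0.346 and -0.109 points in test score.

(-0.346, -0.109)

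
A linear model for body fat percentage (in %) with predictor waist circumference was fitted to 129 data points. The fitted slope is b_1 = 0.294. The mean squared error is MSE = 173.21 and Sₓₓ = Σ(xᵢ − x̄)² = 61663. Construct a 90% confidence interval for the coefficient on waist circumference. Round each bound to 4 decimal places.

SE(b_1) = √(MSE/Sₓₓ) = √(173.21/61663) = 0.0529998.
df = n − 2 = 127.
t* = t_{0.05, 127} = 1.65694.
Margin = t* × SE = 1.65694 × 0.0529998 = 0.087817.
CI: 0.294 ± 0.087817 → (0.2062, 0.3818).
With 90% confidence, each one-unit increase in waist circumference is associated with a change of between 0.2062 and 0.3818 % in body fat percentage.

(0.2062, 0.3818)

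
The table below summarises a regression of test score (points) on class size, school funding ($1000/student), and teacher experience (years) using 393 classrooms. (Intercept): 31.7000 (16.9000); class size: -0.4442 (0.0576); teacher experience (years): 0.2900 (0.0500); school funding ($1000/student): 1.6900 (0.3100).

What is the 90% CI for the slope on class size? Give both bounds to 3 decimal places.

(-0.539, -0.349)

Read off: b = -0.4442, SE = 0.0576 for class size.
df = n − k − 1 = 393 − 3 − 1 = 389.
t* = t_{0.05, 389} = 1.64878.
Margin = t* × SE = 1.64878 × 0.0576 = 0.09497.
CI: -0.4442 ± 0.09497 → (-0.539, -0.349).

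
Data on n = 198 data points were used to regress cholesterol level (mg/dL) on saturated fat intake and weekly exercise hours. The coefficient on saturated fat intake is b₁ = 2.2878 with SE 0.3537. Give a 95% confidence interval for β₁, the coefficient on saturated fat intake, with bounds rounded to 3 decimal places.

(1.590, 2.985)

df = n − k − 1 = 198 − 2 − 1 = 195.
t* = t_{0.025, 195} = 1.972204.
Margin = t* × SE = 1.972204 × 0.3537 = 0.69757.
CI: 2.2878 ± 0.69757 → (1.590, 2.985).
With 95% confidence, each one-unit increase in saturated fat intake is associated with a change of between 1.590 and 2.985 mg/dL in cholesterol level, holding the other predictors fixed.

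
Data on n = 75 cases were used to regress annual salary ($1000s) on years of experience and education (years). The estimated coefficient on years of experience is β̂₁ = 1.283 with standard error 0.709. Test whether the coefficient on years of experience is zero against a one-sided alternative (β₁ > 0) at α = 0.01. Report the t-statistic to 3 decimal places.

H₀: β₁ = 0 vs H₁: β₁ > 0.
t = (β̂₁ − β₁⁰)/SE = 1.283 / 0.709 = 1.810.
df = n − k − 1 = 75 − 2 − 1 = 72.
One-sided p ≈ 0.0373, which is ≥ 0.01, so fail to reject H₀.
The data do not give significant evidence that the true slope on years of experience is positive, holding the other predictors fixed.

t = 1.810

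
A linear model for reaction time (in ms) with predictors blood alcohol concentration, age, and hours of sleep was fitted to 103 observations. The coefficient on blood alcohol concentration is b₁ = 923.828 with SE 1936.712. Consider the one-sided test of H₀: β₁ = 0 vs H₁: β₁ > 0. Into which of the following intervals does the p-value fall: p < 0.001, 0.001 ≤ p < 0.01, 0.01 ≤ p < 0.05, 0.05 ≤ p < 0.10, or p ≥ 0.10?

t = 923.828 / 1936.712 = 0.477.
df = n − k − 1 = 103 − 3 − 1 = 99.
One-sided p = P(T_{99} > t) ≈ 0.3172.
So p ≥ 0.10.

p ≥ 0.10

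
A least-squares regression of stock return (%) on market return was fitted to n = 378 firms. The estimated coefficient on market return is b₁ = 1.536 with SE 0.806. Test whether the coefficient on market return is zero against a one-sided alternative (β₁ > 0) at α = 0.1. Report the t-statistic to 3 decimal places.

H₀: β₁ = 0 vs H₁: β₁ > 0.
t = (b₁ − β₁⁰)/SE = 1.536 / 0.806 = 1.906.
df = n − 2 = 378 − 2 = 376.
One-sided p ≈ 0.0287, which is < 0.1, so reject H₀.
There is evidence that the true slope on market return is positive.

t = 1.906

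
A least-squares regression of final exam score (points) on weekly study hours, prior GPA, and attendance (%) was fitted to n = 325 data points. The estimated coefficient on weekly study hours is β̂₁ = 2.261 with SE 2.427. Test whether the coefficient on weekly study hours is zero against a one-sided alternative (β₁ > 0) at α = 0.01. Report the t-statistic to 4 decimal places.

H₀: β₁ = 0 vs H₁: β₁ > 0.
t = (β̂₁ − β₁⁰)/SE = 2.261 / 2.427 = 0.9316.
df = n − k − 1 = 325 − 3 − 1 = 321.
One-sided p ≈ 0.1761, which is ≥ 0.01, so fail to reject H₀.
The data do not give significant evidence that the true slope on weekly study hours is positive, holding the other predictors fixed.

t = 0.9316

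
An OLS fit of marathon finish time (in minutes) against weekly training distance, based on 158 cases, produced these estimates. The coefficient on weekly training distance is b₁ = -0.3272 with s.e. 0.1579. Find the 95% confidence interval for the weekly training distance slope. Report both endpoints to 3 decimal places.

(-0.639, -0.015)

df = n − 2 = 158 − 2 = 156.
t* = t_{0.025, 156} = 1.975288.
Margin = t* × SE = 1.975288 × 0.1579 = 0.31190.
CI: -0.3272 ± 0.31190 → (-0.639, -0.015).
With 95% confidence, each one-unit increase in weekly training distance is associated with a change of between -0.639 and -0.015 minutes in marathon finish time.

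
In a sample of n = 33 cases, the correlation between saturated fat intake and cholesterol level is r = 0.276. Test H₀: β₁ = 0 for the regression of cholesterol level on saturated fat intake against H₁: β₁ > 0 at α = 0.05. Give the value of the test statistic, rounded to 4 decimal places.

t = 1.5988

t = r·√(n − 2)/√(1 − r²) = 0.276·√31/√0.923824 = 1.5988.
df = n − 2 = 31.
One-sided p ≈ 0.0600, which is ≥ 0.05, so fail to reject H₀.
The data do not give significant evidence of a linear association between saturated fat intake and cholesterol level.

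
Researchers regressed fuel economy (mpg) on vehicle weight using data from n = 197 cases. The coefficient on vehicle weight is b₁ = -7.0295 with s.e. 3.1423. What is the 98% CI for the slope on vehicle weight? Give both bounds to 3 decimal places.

(-14.400, 0.341)

df = n − 2 = 197 − 2 = 195.
t* = t_{0.01, 195} = 2.345623.
Margin = t* × SE = 2.345623 × 3.1423 = 7.37065.
CI: -7.0295 ± 7.37065 → (-14.400, 0.341).
With 98% confidence, each one-unit increase in vehicle weight is associated with a change of between -14.400 and 0.341 mpg in fuel economy.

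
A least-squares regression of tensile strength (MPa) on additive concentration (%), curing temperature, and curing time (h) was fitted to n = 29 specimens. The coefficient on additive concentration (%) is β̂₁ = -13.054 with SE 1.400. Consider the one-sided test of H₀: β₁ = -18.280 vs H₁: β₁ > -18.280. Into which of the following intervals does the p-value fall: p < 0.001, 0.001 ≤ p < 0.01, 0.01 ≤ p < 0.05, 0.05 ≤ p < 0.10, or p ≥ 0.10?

t = (-13.054 − (-18.280)) / 1.400 = 3.733.
df = n − k − 1 = 29 − 3 − 1 = 25.
One-sided p = P(T_{25} > t) ≈ 0.0005.
So p < 0.001.

p < 0.001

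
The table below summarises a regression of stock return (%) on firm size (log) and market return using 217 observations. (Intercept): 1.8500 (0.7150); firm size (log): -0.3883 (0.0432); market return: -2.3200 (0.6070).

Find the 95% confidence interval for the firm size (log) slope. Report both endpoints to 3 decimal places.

(-0.473, -0.303)

Read off: b = -0.3883, SE = 0.0432 for firm size (log).
df = n − k − 1 = 217 − 2 − 1 = 214.
t* = t_{0.025, 214} = 1.971111.
Margin = t* × SE = 1.971111 × 0.0432 = 0.08515.
CI: -0.3883 ± 0.08515 → (-0.473, -0.303).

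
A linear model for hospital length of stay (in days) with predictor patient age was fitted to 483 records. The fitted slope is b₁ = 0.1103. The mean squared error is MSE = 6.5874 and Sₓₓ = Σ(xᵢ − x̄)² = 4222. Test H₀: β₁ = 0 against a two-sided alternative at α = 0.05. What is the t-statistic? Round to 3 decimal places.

t = 2.792

SE(b₁) = √(MSE/Sₓₓ) = √(6.5874/4222) = 0.0395001.
t = 0.1103 / 0.0395001 = 2.792.
df = n − 2 = 481.
Two-sided p ≈ 0.0054, which is < 0.05, so reject H₀.
There is evidence that patient age is associated with hospital length of stay.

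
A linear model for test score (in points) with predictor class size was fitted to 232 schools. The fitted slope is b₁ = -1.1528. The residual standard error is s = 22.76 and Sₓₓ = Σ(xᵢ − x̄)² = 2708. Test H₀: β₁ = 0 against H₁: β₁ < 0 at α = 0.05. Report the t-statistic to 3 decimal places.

SE(b₁) = s/√Sₓₓ = 22.76/√2708 = 0.437369.
t = -1.1528 / 0.437369 = -2.636.
df = n − 2 = 230.
One-sided p ≈ 0.0045, which is < 0.05, so reject H₀.
There is evidence that the true slope on class size is negative.

t = -2.636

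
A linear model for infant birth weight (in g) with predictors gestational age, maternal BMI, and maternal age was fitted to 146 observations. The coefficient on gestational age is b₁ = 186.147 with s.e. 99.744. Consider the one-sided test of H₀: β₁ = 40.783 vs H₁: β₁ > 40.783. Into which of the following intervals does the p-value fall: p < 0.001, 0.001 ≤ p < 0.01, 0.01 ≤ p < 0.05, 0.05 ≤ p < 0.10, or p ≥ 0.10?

t = (186.147 − 40.783) / 99.744 = 1.457.
df = n − k − 1 = 146 − 3 − 1 = 142.
One-sided p = P(T_{142} > t) ≈ 0.0736.
So 0.05 ≤ p < 0.10.

0.05 ≤ p < 0.10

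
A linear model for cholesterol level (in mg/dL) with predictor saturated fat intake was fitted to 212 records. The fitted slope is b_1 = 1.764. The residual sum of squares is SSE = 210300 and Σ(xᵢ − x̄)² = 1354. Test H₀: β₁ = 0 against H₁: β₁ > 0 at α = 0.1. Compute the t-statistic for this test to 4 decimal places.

t = 2.0512

MSE = SSE/(n − 2) = 210300/210 = 1001.43.
SE(b_1) = √(MSE/Sₓₓ) = √(1001.43/1354) = 0.860004.
t = 1.764 / 0.860004 = 2.0512.
df = n − 2 = 210.
One-sided p ≈ 0.0207, which is < 0.1, so reject H₀.
There is evidence that the true slope on saturated fat intake is positive.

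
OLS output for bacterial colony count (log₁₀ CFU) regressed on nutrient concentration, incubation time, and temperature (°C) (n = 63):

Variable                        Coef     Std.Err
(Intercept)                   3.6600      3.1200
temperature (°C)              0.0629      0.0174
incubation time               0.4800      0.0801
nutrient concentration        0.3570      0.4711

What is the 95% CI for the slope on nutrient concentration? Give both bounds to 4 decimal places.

(-0.5857, 1.2997)

Read off: b = 0.3570, SE = 0.4711 for nutrient concentration.
df = n − k − 1 = 63 − 3 − 1 = 59.
t* = t_{0.025, 59} = 2.000995.
Margin = t* × SE = 2.000995 × 0.4711 = 0.942669.
CI: 0.3570 ± 0.942669 → (-0.5857, 1.2997).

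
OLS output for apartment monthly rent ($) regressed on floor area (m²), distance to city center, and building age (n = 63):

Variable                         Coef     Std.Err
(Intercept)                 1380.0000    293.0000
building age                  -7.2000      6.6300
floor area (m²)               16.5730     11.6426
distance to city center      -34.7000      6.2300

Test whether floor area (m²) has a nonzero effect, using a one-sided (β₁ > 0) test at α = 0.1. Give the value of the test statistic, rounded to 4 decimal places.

t = 1.4235

Read off: b = 16.5730, SE = 11.6426 for floor area (m²).
H₀: β₁ = 0 vs H₁: β₁ > 0.
t = 16.5730 / 11.6426 = 1.4235.
df = n − k − 1 = 63 − 3 − 1 = 59.
One-sided p ≈ 0.0799, which is < 0.1, so reject H₀.
There is evidence that the true slope on floor area (m²) is positive, holding the other predictors fixed.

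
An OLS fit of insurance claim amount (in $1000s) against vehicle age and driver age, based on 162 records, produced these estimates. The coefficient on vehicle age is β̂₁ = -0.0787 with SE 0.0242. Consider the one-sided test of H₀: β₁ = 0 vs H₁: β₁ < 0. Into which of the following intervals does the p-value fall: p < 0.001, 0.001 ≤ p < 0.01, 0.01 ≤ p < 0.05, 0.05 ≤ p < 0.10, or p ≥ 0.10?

p < 0.001

t = -0.0787 / 0.0242 = -3.252.
df = n − k − 1 = 162 − 2 − 1 = 159.
One-sided p = P(T_{159} < t) ≈ 0.0007.
So p < 0.001.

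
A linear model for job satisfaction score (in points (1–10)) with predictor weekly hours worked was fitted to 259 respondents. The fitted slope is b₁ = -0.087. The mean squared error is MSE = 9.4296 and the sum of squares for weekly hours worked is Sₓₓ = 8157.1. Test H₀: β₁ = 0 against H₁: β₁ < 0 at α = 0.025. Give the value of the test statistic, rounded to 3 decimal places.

t = -2.559

SE(b₁) = √(MSE/Sₓₓ) = √(9.4296/8157.1) = 0.034.
t = -0.087 / 0.034 = -2.559.
df = n − 2 = 257.
One-sided p ≈ 0.0055, which is < 0.025, so reject H₀.
There is evidence that the true slope on weekly hours worked is negative.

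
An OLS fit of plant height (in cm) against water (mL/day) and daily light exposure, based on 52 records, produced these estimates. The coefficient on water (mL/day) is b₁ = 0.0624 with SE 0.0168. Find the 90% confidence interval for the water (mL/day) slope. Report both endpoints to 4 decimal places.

df = n − k − 1 = 52 − 2 − 1 = 49.
t* = t_{0.05, 49} = 1.676551.
Margin = t* × SE = 1.676551 × 0.0168 = 0.028166.
CI: 0.0624 ± 0.028166 → (0.0342, 0.0906).
With 90% confidence, each one-unit increase in water (mL/day) is associated with a change of between 0.0342 and 0.0906 cm in plant height, holding the other predictors fixed.

(0.0342, 0.0906)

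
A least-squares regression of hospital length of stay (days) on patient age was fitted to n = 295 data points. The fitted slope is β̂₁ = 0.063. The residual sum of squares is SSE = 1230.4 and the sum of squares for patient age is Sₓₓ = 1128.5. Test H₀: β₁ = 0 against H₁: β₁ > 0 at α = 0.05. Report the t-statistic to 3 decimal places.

t = 1.033

MSE = SSE/(n − 2) = 1230.4/293 = 4.19932.
SE(β̂₁) = √(MSE/Sₓₓ) = √(4.19932/1128.5) = 0.0610012.
t = 0.063 / 0.0610012 = 1.033.
df = n − 2 = 293.
One-sided p ≈ 0.1513, which is ≥ 0.05, so fail to reject H₀.
The data do not give significant evidence that the true slope on patient age is positive.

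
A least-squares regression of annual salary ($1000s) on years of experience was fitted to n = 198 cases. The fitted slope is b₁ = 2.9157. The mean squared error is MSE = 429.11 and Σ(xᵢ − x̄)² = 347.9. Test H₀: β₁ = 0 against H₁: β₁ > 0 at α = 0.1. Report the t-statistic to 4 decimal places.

t = 2.6253

SE(b₁) = √(MSE/Sₓₓ) = √(429.11/347.9) = 1.1106.
t = 2.9157 / 1.1106 = 2.6253.
df = n − 2 = 196.
One-sided p ≈ 0.0047, which is < 0.1, so reject H₀.
There is evidence that the true slope on years of experience is positive.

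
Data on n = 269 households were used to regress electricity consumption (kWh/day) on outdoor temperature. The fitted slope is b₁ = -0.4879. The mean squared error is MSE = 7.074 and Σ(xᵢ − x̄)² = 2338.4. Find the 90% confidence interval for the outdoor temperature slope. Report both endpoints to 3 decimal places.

(-0.579, -0.397)

SE(b₁) = √(MSE/Sₓₓ) = √(7.074/2338.4) = 0.0550013.
df = n − 2 = 267.
t* = t_{0.05, 267} = 1.650581.
Margin = t* × SE = 1.650581 × 0.0550013 = 0.09078.
CI: -0.4879 ± 0.09078 → (-0.579, -0.397).
With 90% confidence, each one-unit increase in outdoor temperature is associated with a change of between -0.579 and -0.397 kWh/day in electricity consumption.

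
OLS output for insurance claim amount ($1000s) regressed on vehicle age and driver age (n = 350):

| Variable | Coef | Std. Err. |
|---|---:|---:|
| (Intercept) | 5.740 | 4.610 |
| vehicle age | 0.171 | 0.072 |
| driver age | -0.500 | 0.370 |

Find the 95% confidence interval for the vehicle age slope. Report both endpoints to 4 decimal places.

Read off: b = 0.171, SE = 0.072 for vehicle age.
df = n − k − 1 = 350 − 2 − 1 = 347.
t* = t_{0.025, 347} = 1.966824.
Margin = t* × SE = 1.966824 × 0.072 = 0.141611.
CI: 0.171 ± 0.141611 → (0.0294, 0.3126).

(0.0294, 0.3126)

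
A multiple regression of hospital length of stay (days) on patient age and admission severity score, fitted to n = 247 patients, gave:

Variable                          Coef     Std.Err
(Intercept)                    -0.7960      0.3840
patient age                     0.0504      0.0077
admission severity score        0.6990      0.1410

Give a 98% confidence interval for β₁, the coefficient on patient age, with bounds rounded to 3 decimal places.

(0.032, 0.068)

Read off: b = 0.0504, SE = 0.0077 for patient age.
df = n − k − 1 = 247 − 2 − 1 = 244.
t* = t_{0.01, 244} = 2.341728.
Margin = t* × SE = 2.341728 × 0.0077 = 0.01803.
CI: 0.0504 ± 0.01803 → (0.032, 0.068).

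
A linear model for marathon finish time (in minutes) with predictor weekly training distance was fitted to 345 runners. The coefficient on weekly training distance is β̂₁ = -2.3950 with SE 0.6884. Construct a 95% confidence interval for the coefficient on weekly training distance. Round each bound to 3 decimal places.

(-3.749, -1.041)

df = n − 2 = 345 − 2 = 343.
t* = t_{0.025, 343} = 1.966904.
Margin = t* × SE = 1.966904 × 0.6884 = 1.35402.
CI: -2.3950 ± 1.35402 → (-3.749, -1.041).
With 95% confidence, each one-unit increase in weekly training distance is associated with a change of between -3.749 and -1.041 minutes in marathon finish time.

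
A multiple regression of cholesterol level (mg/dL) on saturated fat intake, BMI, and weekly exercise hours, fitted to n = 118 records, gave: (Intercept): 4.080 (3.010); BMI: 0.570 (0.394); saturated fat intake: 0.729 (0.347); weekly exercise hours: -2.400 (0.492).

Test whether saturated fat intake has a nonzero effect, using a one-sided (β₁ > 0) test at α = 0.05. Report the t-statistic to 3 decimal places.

t = 2.101

Read off: b = 0.729, SE = 0.347 for saturated fat intake.
H₀: β₁ = 0 vs H₁: β₁ > 0.
t = 0.729 / 0.347 = 2.101.
df = n − k − 1 = 118 − 3 − 1 = 114.
One-sided p ≈ 0.0189, which is < 0.05, so reject H₀.
There is evidence that the true slope on saturated fat intake is positive, holding the other predictors fixed.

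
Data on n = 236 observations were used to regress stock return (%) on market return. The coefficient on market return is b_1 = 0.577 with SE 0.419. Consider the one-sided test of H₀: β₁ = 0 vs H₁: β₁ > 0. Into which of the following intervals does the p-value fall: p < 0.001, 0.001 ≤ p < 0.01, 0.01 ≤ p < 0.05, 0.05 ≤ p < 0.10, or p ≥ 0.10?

0.05 ≤ p < 0.10

t = 0.577 / 0.419 = 1.377.
df = n − 2 = 236 − 2 = 234.
One-sided p = P(T_{234} > t) ≈ 0.0849.
So 0.05 ≤ p < 0.10.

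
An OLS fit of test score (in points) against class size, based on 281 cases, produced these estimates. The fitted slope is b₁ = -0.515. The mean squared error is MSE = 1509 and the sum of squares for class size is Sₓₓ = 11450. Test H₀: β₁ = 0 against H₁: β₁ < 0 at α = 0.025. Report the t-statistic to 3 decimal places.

SE(b₁) = √(MSE/Sₓₓ) = √(1509/11450) = 0.363029.
t = -0.515 / 0.363029 = -1.419.
df = n − 2 = 279.
One-sided p ≈ 0.0786, which is ≥ 0.025, so fail to reject H₀.
The data do not give significant evidence that the true slope on class size is negative.

t = -1.419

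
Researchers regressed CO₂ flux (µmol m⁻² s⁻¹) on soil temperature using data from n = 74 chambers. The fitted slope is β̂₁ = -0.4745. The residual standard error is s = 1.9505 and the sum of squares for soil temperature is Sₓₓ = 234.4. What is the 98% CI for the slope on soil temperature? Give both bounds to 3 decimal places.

(-0.778, -0.171)

SE(β̂₁) = s/√Sₓₓ = 1.9505/√234.4 = 0.127399.
df = n − 2 = 72.
t* = t_{0.01, 72} = 2.379262.
Margin = t* × SE = 2.379262 × 0.127399 = 0.30312.
CI: -0.4745 ± 0.30312 → (-0.778, -0.171).
With 98% confidence, each one-unit increase in soil temperature is associated with a change of between -0.778 and -0.171 µmol m⁻² s⁻¹ in CO₂ flux.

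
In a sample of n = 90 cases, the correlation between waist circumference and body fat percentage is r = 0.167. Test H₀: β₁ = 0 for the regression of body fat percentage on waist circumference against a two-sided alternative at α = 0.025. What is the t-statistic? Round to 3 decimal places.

t = 1.589

t = r·√(n − 2)/√(1 − r²) = 0.167·√88/√0.972111 = 1.589.
df = n − 2 = 88.
Two-sided p ≈ 0.1157, which is ≥ 0.025, so fail to reject H₀.
The data do not give significant evidence of a linear association between waist circumference and body fat percentage.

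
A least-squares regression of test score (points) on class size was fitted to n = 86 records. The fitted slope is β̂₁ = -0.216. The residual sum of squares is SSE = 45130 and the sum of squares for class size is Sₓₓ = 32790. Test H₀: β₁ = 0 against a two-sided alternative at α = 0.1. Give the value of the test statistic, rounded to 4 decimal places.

t = -1.6875

MSE = SSE/(n − 2) = 45130/84 = 537.262.
SE(β̂₁) = √(MSE/Sₓₓ) = √(537.262/32790) = 0.128004.
t = -0.216 / 0.128004 = -1.6875.
df = n − 2 = 84.
Two-sided p ≈ 0.0952, which is < 0.1, so reject H₀.
There is evidence that class size is associated with test score.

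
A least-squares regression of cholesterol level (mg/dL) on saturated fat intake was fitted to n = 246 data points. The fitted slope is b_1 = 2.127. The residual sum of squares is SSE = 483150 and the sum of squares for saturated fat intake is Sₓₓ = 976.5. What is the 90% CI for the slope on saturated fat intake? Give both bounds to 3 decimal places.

MSE = SSE/(n − 2) = 483150/244 = 1980.12.
SE(b_1) = √(MSE/Sₓₓ) = √(1980.12/976.5) = 1.424.
df = n − 2 = 244.
t* = t_{0.05, 244} = 1.651123.
Margin = t* × SE = 1.651123 × 1.424 = 2.35120.
CI: 2.127 ± 2.35120 → (-0.224, 4.478).
With 90% confidence, each one-unit increase in saturated fat intake is associated with a change of between -0.224 and 4.478 mg/dL in cholesterol level.

(-0.224, 4.478)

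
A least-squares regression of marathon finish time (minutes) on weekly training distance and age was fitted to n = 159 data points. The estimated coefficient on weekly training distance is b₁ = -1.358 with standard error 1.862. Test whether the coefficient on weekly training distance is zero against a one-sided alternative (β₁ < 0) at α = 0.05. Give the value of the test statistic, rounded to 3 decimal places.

H₀: β₁ = 0 vs H₁: β₁ < 0.
t = (b₁ − β₁⁰)/SE = -1.358 / 1.862 = -0.729.
df = n − k − 1 = 159 − 2 − 1 = 156.
One-sided p ≈ 0.2334, which is ≥ 0.05, so fail to reject H₀.
The data do not give significant evidence that the true slope on weekly training distance is negative, holding the other predictors fixed.

t = -0.729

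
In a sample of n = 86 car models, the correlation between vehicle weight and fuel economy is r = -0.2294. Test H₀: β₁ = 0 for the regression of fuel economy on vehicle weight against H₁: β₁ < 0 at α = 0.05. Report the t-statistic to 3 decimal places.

t = -2.160

t = r·√(n − 2)/√(1 − r²) = -0.2294·√84/√0.947376 = -2.160.
df = n − 2 = 84.
One-sided p ≈ 0.0168, which is < 0.05, so reject H₀.
There is evidence of a linear association between vehicle weight and fuel economy.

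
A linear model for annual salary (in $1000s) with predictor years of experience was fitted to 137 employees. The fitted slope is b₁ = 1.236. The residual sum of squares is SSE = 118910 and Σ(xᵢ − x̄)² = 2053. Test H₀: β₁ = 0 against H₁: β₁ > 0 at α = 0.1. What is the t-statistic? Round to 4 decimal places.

t = 1.8870

MSE = SSE/(n − 2) = 118910/135 = 880.815.
SE(b₁) = √(MSE/Sₓₓ) = √(880.815/2053) = 0.65501.
t = 1.236 / 0.65501 = 1.8870.
df = n − 2 = 135.
One-sided p ≈ 0.0307, which is < 0.1, so reject H₀.
There is evidence that the true slope on years of experience is positive.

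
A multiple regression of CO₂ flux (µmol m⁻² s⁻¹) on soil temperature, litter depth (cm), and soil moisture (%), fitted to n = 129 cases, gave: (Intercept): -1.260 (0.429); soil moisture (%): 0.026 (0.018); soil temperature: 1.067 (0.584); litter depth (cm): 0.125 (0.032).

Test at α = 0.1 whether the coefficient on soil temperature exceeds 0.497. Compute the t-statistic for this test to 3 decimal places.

t = 0.976

Read off: b = 1.067, SE = 0.584 for soil temperature.
H₀: β₁ = 0.497 vs H₁: β₁ > 0.497.
t = (1.067 − 0.497) / 0.584 = 0.976.
df = n − k − 1 = 129 − 3 − 1 = 125.
One-sided p ≈ 0.1655, which is ≥ 0.1, so fail to reject H₀.
The data do not give significant evidence that the true slope on soil temperature exceeds 0.497 µmol m⁻² s⁻¹ per unit, holding the other predictors fixed.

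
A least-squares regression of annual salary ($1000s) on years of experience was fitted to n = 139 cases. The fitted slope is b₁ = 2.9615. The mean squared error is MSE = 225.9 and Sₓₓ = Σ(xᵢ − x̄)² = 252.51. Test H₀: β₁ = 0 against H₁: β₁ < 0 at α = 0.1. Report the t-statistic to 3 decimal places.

t = 3.131

SE(b₁) = √(MSE/Sₓₓ) = √(225.9/252.51) = 0.945843.
t = 2.9615 / 0.945843 = 3.131.
df = n − 2 = 137.
One-sided p ≈ 0.9989, which is ≥ 0.1, so fail to reject H₀.
The data do not give significant evidence that the true slope on years of experience is negative.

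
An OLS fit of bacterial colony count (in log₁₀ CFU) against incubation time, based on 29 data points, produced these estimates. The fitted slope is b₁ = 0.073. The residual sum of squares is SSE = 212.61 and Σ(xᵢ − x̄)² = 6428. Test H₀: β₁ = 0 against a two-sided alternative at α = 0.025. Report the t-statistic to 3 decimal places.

t = 2.086

MSE = SSE/(n − 2) = 212.61/27 = 7.87444.
SE(b₁) = √(MSE/Sₓₓ) = √(7.87444/6428) = 0.0350003.
t = 0.073 / 0.0350003 = 2.086.
df = n − 2 = 27.
Two-sided p ≈ 0.0466, which is ≥ 0.025, so fail to reject H₀.
The data do not give significant evidence of an association between incubation time and bacterial colony count.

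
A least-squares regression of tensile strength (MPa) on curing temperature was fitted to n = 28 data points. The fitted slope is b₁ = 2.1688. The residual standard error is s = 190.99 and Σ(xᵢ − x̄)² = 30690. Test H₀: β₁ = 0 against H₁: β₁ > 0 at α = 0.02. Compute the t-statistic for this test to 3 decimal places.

t = 1.989

SE(b₁) = s/√Sₓₓ = 190.99/√30690 = 1.09022.
t = 2.1688 / 1.09022 = 1.989.
df = n − 2 = 26.
One-sided p ≈ 0.0286, which is ≥ 0.02, so fail to reject H₀.
The data do not give significant evidence that the true slope on curing temperature is positive.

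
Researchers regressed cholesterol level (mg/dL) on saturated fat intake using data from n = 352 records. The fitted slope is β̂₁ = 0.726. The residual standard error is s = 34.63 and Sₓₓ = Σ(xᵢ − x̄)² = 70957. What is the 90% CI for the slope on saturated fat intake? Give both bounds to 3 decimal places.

(0.512, 0.940)

SE(β̂₁) = s/√Sₓₓ = 34.63/√70957 = 0.130003.
df = n − 2 = 350.
t* = t_{0.05, 350} = 1.649219.
Margin = t* × SE = 1.649219 × 0.130003 = 0.21440.
CI: 0.726 ± 0.21440 → (0.512, 0.940).
With 90% confidence, each one-unit increase in saturated fat intake is associated with a change of between 0.512 and 0.940 mg/dL in cholesterol level.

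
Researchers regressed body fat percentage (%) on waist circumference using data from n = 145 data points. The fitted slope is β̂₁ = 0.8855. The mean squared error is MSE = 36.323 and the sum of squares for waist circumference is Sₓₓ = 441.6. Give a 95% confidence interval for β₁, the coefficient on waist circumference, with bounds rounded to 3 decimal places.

SE(β̂₁) = √(MSE/Sₓₓ) = √(36.323/441.6) = 0.286798.
df = n − 2 = 143.
t* = t_{0.025, 143} = 1.976692.
Margin = t* × SE = 1.976692 × 0.286798 = 0.56691.
CI: 0.8855 ± 0.56691 → (0.319, 1.452).
With 95% confidence, each one-unit increase in waist circumference is associated with a change of between 0.319 and 1.452 % in body fat percentage.

(0.319, 1.452)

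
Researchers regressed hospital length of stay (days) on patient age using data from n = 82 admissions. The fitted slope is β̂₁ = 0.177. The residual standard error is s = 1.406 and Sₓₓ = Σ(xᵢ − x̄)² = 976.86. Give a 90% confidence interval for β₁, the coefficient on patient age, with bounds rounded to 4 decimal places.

SE(β̂₁) = s/√Sₓₓ = 1.406/√976.86 = 0.0449851.
df = n − 2 = 80.
t* = t_{0.05, 80} = 1.664125.
Margin = t* × SE = 1.664125 × 0.0449851 = 0.074861.
CI: 0.177 ± 0.074861 → (0.1021, 0.2519).
With 90% confidence, each one-unit increase in patient age is associated with a change of between 0.1021 and 0.2519 days in hospital length of stay.

(0.1021, 0.2519)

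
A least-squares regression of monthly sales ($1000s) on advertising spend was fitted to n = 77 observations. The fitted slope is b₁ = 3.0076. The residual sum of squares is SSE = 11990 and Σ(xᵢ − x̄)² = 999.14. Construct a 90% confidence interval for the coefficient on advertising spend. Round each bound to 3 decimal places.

MSE = SSE/(n − 2) = 11990/75 = 159.867.
SE(b₁) = √(MSE/Sₓₓ) = √(159.867/999.14) = 0.400005.
df = n − 2 = 75.
t* = t_{0.05, 75} = 1.665425.
Margin = t* × SE = 1.665425 × 0.400005 = 0.66618.
CI: 3.0076 ± 0.66618 → (2.341, 3.674).
With 90% confidence, each one-unit increase in advertising spend is associated with a change of between 2.341 and 3.674 $1000s in monthly sales.

(2.341, 3.674)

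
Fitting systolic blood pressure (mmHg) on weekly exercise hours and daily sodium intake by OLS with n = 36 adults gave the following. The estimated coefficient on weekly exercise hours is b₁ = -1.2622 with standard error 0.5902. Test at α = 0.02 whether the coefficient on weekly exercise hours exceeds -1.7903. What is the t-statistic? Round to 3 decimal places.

H₀: β₁ = -1.7903 vs H₁: β₁ > -1.7903.
t = (b₁ − β₁⁰)/SE = (-1.2622 − (-1.7903)) / 0.5902 = 0.895.
df = n − k − 1 = 36 − 2 − 1 = 33.
One-sided p ≈ 0.1887, which is ≥ 0.02, so fail to reject H₀.
The data do not give significant evidence that the true slope on weekly exercise hours exceeds -1.7903 mmHg per unit, holding the other predictors fixed.

t = 0.895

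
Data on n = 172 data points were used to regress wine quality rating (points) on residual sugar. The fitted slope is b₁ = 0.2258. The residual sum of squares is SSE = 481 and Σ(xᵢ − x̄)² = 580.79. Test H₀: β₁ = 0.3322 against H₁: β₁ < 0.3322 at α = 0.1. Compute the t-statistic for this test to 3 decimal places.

MSE = SSE/(n − 2) = 481/170 = 2.82941.
SE(b₁) = √(MSE/Sₓₓ) = √(2.82941/580.79) = 0.0697973.
t = (0.2258 − 0.3322) / 0.0697973 = -1.524.
df = n − 2 = 170.
One-sided p ≈ 0.0646, which is < 0.1, so reject H₀.
There is evidence that the true slope on residual sugar is below 0.3322 points per unit.

t = -1.524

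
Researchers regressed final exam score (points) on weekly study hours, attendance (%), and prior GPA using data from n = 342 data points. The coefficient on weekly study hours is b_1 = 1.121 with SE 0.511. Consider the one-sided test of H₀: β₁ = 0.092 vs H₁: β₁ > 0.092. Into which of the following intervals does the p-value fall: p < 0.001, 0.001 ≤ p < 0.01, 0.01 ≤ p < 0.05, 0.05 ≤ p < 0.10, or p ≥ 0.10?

0.01 ≤ p < 0.05

t = (1.121 − 0.092) / 0.511 = 2.014.
df = n − k − 1 = 342 − 3 − 1 = 338.
One-sided p = P(T_{338} > t) ≈ 0.0224.
So 0.01 ≤ p < 0.05.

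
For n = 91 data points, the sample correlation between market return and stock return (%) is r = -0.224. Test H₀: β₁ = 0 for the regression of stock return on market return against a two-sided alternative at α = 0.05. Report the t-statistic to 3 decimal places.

t = r·√(n − 2)/√(1 − r²) = -0.224·√89/√0.949824 = -2.168.
df = n − 2 = 89.
Two-sided p ≈ 0.0328, which is < 0.05, so reject H₀.
There is evidence of a linear association between market return and stock return.

t = -2.168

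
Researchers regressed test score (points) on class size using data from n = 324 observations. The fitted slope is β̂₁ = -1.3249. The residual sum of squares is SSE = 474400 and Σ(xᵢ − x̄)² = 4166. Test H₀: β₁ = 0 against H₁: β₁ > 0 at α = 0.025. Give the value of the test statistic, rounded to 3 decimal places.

MSE = SSE/(n − 2) = 474400/322 = 1473.29.
SE(β̂₁) = √(MSE/Sₓₓ) = √(1473.29/4166) = 0.594682.
t = -1.3249 / 0.594682 = -2.228.
df = n − 2 = 322.
One-sided p ≈ 0.9867, which is ≥ 0.025, so fail to reject H₀.
The data do not give significant evidence that the true slope on class size is positive.

t = -2.228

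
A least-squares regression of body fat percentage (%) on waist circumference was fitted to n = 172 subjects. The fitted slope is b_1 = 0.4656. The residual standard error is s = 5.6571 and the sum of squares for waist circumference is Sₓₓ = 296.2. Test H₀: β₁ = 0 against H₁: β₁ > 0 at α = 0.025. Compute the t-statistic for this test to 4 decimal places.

SE(b_1) = s/√Sₓₓ = 5.6571/√296.2 = 0.328701.
t = 0.4656 / 0.328701 = 1.4165.
df = n − 2 = 170.
One-sided p ≈ 0.0792, which is ≥ 0.025, so fail to reject H₀.
The data do not give significant evidence that the true slope on waist circumference is positive.

t = 1.4165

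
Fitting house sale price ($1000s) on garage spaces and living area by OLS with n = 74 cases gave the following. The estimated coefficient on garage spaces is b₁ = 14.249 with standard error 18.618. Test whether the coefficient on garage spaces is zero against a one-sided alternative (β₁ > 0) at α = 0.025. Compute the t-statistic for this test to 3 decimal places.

t = 0.765

H₀: β₁ = 0 vs H₁: β₁ > 0.
t = (b₁ − β₁⁰)/SE = 14.249 / 18.618 = 0.765.
df = n − k − 1 = 74 − 2 − 1 = 71.
One-sided p ≈ 0.2233, which is ≥ 0.025, so fail to reject H₀.
The data do not give significant evidence that the true slope on garage spaces is positive, holding the other predictors fixed.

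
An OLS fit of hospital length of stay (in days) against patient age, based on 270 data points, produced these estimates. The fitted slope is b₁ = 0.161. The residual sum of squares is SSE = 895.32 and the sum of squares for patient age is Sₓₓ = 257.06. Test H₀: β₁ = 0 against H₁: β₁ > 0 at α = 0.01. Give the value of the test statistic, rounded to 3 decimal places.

MSE = SSE/(n − 2) = 895.32/268 = 3.34075.
SE(b₁) = √(MSE/Sₓₓ) = √(3.34075/257.06) = 0.114.
t = 0.161 / 0.114 = 1.412.
df = n − 2 = 268.
One-sided p ≈ 0.0795, which is ≥ 0.01, so fail to reject H₀.
The data do not give significant evidence that the true slope on patient age is positive.

t = 1.412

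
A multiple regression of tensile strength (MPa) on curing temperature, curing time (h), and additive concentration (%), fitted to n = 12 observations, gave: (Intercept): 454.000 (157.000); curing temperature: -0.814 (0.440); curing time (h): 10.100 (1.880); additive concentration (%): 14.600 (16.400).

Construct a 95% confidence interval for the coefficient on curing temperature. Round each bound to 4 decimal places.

Read off: b = -0.814, SE = 0.440 for curing temperature.
df = n − k − 1 = 12 − 3 − 1 = 8.
t* = t_{0.025, 8} = 2.306004.
Margin = t* × SE = 2.306004 × 0.440 = 1.014642.
CI: -0.814 ± 1.014642 → (-1.8286, 0.2006).

(-1.8286, 0.2006)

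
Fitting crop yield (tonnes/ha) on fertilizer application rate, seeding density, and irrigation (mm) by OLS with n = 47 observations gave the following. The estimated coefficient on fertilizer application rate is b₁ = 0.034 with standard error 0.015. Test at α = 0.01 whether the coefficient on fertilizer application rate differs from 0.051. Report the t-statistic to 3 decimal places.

t = -1.133

H₀: β₁ = 0.051 vs H₁: β₁ ≠ 0.051.
t = (b₁ − β₁⁰)/SE = (0.034 − 0.051) / 0.015 = -1.133.
df = n − k − 1 = 47 − 3 − 1 = 43.
Two-sided p ≈ 0.2634, which is ≥ 0.01, so fail to reject H₀.
The data are consistent with a true slope of 0.051 tonnes/ha per unit of fertilizer application rate, holding the other predictors fixed.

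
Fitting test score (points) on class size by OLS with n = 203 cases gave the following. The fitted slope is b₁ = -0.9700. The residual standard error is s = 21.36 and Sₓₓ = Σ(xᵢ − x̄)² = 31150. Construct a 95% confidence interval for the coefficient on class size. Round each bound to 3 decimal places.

SE(b₁) = s/√Sₓₓ = 21.36/√31150 = 0.121024.
df = n − 2 = 201.
t* = t_{0.025, 201} = 1.971837.
Margin = t* × SE = 1.971837 × 0.121024 = 0.23864.
CI: -0.9700 ± 0.23864 → (-1.209, -0.731).
With 95% confidence, each one-unit increase in class size is associated with a change of between -1.209 and -0.731 points in test score.

(-1.209, -0.731)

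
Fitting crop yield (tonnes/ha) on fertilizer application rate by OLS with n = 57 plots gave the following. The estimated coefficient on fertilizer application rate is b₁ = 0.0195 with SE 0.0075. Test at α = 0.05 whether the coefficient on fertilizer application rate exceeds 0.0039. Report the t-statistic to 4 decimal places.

t = 2.0800

H₀: β₁ = 0.0039 vs H₁: β₁ > 0.0039.
t = (b₁ − β₁⁰)/SE = (0.0195 − 0.0039) / 0.0075 = 2.0800.
df = n − 2 = 57 − 2 = 55.
One-sided p ≈ 0.0211, which is < 0.05, so reject H₀.
There is evidence that the true slope on fertilizer application rate exceeds 0.0039 tonnes/ha per unit.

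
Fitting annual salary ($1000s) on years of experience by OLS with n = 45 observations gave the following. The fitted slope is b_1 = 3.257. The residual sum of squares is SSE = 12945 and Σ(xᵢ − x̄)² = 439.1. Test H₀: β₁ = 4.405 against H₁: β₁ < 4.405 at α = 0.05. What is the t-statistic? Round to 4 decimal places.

t = -1.3865

MSE = SSE/(n − 2) = 12945/43 = 301.047.
SE(b_1) = √(MSE/Sₓₓ) = √(301.047/439.1) = 0.828009.
t = (3.257 − 4.405) / 0.828009 = -1.3865.
df = n − 2 = 43.
One-sided p ≈ 0.0864, which is ≥ 0.05, so fail to reject H₀.
The data do not give significant evidence that the true slope on years of experience is below 4.405 $1000s per unit.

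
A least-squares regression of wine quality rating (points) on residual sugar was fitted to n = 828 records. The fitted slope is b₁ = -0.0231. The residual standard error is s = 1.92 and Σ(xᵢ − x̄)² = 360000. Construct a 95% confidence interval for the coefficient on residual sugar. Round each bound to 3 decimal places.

SE(b₁) = s/√Sₓₓ = 1.92/√360000 = 0.0032.
df = n − 2 = 826.
t* = t_{0.025, 826} = 1.96284.
Margin = t* × SE = 1.96284 × 0.0032 = 0.00628.
CI: -0.0231 ± 0.00628 → (-0.029, -0.017).
With 95% confidence, each one-unit increase in residual sugar is associated with a change of between -0.029 and -0.017 points in wine quality rating.

(-0.029, -0.017)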